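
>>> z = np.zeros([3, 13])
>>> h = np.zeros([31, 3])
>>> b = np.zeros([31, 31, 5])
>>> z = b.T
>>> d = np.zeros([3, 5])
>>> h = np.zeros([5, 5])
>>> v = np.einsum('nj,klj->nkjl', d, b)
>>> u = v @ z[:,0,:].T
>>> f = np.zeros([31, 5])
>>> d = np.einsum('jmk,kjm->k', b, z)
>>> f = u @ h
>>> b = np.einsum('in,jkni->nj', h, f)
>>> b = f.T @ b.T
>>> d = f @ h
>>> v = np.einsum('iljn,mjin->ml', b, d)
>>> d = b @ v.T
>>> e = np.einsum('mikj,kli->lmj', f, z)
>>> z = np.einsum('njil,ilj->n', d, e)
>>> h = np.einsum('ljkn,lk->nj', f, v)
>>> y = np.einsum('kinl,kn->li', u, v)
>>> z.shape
(5,)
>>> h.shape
(5, 31)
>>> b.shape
(5, 5, 31, 5)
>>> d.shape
(5, 5, 31, 3)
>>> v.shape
(3, 5)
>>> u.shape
(3, 31, 5, 5)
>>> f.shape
(3, 31, 5, 5)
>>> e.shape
(31, 3, 5)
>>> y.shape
(5, 31)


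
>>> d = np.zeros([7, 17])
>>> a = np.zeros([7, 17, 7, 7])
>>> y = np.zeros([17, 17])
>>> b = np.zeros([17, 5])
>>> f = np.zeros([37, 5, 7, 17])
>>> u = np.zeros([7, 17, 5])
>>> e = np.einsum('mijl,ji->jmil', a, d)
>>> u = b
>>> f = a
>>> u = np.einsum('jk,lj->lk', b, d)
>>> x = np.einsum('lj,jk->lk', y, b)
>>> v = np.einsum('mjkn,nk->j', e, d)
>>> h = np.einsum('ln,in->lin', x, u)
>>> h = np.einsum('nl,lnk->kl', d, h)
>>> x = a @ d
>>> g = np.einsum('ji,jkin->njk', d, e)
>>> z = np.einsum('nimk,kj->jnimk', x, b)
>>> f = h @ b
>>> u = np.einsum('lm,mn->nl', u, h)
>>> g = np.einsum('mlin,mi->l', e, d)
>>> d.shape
(7, 17)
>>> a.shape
(7, 17, 7, 7)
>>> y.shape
(17, 17)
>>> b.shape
(17, 5)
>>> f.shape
(5, 5)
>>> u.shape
(17, 7)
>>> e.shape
(7, 7, 17, 7)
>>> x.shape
(7, 17, 7, 17)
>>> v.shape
(7,)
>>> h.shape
(5, 17)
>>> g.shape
(7,)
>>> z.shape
(5, 7, 17, 7, 17)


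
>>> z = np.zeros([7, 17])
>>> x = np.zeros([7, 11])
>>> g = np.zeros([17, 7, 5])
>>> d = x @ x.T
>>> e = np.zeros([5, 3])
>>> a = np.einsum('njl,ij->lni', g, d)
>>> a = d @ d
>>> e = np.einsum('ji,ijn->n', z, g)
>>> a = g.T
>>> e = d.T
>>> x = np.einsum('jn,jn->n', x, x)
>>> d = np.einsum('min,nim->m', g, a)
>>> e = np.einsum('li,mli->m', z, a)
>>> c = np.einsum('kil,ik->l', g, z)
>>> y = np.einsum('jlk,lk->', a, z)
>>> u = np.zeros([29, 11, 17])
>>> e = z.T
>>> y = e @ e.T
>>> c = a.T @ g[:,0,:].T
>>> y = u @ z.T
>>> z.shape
(7, 17)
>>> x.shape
(11,)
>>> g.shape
(17, 7, 5)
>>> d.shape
(17,)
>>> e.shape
(17, 7)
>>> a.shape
(5, 7, 17)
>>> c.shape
(17, 7, 17)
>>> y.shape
(29, 11, 7)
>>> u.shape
(29, 11, 17)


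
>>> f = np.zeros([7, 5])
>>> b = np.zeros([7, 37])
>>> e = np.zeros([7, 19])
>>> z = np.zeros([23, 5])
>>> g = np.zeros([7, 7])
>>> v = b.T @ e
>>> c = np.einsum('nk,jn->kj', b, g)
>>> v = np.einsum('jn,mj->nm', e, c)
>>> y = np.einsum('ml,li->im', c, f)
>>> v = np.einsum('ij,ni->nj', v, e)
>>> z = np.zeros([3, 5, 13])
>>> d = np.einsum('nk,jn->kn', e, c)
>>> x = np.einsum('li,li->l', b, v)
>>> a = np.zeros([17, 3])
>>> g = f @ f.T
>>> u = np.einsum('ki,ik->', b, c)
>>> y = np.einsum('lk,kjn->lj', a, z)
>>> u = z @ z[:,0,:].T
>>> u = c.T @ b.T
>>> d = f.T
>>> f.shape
(7, 5)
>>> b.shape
(7, 37)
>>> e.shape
(7, 19)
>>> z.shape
(3, 5, 13)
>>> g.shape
(7, 7)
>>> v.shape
(7, 37)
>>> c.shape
(37, 7)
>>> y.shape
(17, 5)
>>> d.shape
(5, 7)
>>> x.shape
(7,)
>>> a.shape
(17, 3)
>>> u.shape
(7, 7)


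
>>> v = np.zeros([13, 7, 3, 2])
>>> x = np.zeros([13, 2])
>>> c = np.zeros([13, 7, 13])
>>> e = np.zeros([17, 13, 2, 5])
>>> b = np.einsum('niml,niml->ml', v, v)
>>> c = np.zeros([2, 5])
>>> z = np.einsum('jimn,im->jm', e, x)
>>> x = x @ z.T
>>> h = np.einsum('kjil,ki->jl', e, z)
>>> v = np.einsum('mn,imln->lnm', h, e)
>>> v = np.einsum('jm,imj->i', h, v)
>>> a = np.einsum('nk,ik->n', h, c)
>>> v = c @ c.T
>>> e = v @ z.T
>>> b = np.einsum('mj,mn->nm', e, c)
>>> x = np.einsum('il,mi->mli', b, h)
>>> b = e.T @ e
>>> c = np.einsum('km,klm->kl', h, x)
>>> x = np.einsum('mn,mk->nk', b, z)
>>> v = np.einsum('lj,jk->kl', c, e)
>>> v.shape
(17, 13)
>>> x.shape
(17, 2)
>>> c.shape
(13, 2)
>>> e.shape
(2, 17)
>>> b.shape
(17, 17)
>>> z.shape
(17, 2)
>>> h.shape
(13, 5)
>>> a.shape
(13,)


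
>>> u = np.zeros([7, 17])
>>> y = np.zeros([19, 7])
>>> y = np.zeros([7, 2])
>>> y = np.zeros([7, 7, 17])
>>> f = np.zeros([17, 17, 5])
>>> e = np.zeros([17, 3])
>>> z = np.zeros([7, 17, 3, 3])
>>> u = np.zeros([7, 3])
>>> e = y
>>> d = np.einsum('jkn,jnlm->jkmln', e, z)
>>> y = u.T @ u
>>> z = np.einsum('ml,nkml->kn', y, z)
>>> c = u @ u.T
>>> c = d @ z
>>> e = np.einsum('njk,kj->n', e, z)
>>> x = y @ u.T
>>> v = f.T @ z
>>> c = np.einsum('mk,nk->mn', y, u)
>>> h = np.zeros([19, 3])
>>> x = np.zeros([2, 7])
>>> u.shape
(7, 3)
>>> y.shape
(3, 3)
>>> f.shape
(17, 17, 5)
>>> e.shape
(7,)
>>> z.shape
(17, 7)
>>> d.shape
(7, 7, 3, 3, 17)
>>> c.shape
(3, 7)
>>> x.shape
(2, 7)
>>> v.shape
(5, 17, 7)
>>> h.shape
(19, 3)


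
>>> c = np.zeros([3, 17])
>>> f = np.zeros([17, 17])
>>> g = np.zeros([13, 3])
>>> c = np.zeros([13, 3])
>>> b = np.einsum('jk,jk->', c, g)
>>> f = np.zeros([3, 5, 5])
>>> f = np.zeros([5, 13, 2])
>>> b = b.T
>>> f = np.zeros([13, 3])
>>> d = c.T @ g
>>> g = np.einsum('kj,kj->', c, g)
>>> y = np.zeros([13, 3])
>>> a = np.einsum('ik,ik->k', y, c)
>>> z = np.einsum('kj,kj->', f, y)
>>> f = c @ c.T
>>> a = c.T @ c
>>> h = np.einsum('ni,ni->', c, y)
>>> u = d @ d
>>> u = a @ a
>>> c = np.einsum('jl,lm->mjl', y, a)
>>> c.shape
(3, 13, 3)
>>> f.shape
(13, 13)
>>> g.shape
()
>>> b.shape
()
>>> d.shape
(3, 3)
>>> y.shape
(13, 3)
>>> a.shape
(3, 3)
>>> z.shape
()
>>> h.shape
()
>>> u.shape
(3, 3)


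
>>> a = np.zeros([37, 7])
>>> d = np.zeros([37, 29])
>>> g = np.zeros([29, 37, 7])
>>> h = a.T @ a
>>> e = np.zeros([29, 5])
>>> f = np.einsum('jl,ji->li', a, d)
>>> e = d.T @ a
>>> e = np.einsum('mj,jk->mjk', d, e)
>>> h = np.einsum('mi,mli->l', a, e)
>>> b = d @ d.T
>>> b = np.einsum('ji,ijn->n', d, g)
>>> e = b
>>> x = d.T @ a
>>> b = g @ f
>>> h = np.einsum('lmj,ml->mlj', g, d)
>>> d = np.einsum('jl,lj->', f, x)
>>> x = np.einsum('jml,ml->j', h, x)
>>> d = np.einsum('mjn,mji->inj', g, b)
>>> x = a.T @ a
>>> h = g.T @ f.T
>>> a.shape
(37, 7)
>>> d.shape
(29, 7, 37)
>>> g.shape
(29, 37, 7)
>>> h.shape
(7, 37, 7)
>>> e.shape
(7,)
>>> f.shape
(7, 29)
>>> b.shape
(29, 37, 29)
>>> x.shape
(7, 7)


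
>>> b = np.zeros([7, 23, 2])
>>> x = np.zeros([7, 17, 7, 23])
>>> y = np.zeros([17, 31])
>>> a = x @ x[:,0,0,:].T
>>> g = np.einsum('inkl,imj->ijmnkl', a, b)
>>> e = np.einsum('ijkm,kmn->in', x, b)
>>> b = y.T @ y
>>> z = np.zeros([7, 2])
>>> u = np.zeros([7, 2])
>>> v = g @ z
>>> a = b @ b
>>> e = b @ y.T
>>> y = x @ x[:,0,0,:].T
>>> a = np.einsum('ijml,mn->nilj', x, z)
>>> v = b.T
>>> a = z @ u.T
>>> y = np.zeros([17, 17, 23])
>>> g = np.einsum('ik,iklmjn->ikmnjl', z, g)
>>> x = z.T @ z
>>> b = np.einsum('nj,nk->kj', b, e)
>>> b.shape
(17, 31)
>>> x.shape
(2, 2)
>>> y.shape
(17, 17, 23)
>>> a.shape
(7, 7)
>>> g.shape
(7, 2, 17, 7, 7, 23)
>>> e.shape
(31, 17)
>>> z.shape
(7, 2)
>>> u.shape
(7, 2)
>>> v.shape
(31, 31)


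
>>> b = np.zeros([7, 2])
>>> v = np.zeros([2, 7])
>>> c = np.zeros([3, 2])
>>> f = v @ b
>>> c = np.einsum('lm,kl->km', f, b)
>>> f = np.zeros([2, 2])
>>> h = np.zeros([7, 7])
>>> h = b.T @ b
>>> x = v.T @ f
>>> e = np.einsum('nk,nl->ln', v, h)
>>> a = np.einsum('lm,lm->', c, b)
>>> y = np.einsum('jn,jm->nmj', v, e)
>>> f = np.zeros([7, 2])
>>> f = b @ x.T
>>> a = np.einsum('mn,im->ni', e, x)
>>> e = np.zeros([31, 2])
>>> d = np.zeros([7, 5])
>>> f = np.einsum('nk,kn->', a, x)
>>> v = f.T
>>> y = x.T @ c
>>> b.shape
(7, 2)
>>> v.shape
()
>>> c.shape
(7, 2)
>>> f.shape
()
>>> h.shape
(2, 2)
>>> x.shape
(7, 2)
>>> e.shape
(31, 2)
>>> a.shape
(2, 7)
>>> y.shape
(2, 2)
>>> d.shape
(7, 5)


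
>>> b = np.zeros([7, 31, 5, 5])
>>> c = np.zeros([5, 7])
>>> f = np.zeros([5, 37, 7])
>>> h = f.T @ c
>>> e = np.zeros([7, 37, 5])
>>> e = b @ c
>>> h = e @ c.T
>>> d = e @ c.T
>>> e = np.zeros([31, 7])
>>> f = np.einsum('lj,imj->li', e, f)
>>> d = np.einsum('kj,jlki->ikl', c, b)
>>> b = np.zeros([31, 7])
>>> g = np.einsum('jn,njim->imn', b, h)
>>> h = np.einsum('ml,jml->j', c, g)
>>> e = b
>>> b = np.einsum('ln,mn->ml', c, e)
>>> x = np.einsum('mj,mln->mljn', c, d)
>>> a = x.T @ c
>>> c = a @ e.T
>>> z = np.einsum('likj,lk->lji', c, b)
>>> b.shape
(31, 5)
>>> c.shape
(31, 7, 5, 31)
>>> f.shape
(31, 5)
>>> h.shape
(5,)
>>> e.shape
(31, 7)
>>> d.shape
(5, 5, 31)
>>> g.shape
(5, 5, 7)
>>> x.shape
(5, 5, 7, 31)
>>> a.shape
(31, 7, 5, 7)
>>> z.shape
(31, 31, 7)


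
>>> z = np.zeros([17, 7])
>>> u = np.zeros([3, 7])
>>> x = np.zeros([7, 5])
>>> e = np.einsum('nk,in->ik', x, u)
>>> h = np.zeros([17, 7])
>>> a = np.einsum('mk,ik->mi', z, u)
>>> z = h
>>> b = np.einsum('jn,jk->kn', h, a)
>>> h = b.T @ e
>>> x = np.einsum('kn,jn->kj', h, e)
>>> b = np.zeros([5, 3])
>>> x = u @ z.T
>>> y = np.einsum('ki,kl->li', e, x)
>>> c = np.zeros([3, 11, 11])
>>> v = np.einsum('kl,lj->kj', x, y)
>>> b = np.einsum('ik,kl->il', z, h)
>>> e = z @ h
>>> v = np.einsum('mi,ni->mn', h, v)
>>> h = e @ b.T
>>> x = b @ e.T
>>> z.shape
(17, 7)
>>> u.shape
(3, 7)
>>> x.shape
(17, 17)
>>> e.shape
(17, 5)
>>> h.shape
(17, 17)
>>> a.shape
(17, 3)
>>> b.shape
(17, 5)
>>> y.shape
(17, 5)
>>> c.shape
(3, 11, 11)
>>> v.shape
(7, 3)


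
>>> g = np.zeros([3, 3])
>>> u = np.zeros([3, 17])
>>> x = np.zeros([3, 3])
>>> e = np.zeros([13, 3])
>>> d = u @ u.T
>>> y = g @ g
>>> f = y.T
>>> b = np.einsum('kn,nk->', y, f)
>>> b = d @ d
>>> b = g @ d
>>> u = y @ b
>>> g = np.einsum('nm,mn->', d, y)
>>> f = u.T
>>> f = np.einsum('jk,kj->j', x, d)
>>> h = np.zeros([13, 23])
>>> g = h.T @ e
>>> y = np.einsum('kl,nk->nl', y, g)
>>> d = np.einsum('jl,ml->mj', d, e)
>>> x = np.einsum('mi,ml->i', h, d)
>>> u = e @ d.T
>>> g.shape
(23, 3)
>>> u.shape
(13, 13)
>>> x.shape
(23,)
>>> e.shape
(13, 3)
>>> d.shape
(13, 3)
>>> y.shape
(23, 3)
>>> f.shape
(3,)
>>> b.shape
(3, 3)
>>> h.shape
(13, 23)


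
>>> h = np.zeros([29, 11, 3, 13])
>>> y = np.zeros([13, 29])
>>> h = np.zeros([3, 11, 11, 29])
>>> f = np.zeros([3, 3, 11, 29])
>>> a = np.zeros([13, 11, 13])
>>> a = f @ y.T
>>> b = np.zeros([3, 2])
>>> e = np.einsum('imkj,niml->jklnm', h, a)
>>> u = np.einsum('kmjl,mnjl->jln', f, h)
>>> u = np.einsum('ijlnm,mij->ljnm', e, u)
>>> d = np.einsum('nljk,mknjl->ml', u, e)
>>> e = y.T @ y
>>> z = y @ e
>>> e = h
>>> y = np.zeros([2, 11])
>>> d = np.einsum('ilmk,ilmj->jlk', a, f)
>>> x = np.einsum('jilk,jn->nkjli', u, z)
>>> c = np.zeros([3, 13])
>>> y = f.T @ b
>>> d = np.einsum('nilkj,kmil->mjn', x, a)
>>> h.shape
(3, 11, 11, 29)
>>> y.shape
(29, 11, 3, 2)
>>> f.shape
(3, 3, 11, 29)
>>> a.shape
(3, 3, 11, 13)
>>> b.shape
(3, 2)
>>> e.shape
(3, 11, 11, 29)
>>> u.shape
(13, 11, 3, 11)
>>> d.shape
(3, 11, 29)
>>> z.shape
(13, 29)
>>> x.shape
(29, 11, 13, 3, 11)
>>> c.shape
(3, 13)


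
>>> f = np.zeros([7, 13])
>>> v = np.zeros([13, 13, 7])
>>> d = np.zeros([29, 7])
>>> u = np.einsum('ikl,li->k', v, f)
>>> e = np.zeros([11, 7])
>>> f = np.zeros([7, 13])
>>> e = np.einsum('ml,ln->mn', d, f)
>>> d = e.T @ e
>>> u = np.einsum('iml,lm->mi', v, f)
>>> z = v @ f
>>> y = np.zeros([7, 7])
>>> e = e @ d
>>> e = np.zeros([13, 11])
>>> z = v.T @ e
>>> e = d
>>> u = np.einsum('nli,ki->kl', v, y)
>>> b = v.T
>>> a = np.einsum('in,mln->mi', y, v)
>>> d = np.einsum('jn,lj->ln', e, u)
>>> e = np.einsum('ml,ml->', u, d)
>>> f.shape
(7, 13)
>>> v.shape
(13, 13, 7)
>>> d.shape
(7, 13)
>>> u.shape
(7, 13)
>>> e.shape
()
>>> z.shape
(7, 13, 11)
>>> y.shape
(7, 7)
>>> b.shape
(7, 13, 13)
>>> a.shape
(13, 7)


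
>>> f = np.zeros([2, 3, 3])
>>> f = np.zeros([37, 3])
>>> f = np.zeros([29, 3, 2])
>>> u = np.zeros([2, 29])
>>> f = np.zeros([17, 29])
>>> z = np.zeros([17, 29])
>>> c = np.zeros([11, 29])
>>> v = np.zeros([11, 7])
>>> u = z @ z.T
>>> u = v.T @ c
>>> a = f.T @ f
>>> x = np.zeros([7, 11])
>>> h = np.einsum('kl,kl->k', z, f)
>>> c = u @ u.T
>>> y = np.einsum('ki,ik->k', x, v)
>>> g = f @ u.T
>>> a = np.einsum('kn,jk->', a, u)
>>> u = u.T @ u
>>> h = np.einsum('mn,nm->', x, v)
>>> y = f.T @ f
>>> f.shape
(17, 29)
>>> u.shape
(29, 29)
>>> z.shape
(17, 29)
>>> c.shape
(7, 7)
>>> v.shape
(11, 7)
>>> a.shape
()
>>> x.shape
(7, 11)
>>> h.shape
()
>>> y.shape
(29, 29)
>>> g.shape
(17, 7)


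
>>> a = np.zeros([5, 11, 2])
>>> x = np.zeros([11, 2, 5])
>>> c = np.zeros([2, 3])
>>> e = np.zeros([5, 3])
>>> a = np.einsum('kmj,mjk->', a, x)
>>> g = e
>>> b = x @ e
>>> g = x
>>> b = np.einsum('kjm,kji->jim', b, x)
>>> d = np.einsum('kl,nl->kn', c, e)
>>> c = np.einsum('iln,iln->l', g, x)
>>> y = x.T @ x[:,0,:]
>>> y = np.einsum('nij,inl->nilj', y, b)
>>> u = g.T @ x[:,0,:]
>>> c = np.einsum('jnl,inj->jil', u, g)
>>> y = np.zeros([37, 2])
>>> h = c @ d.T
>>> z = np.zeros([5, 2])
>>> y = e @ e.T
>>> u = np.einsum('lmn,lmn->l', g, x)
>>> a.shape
()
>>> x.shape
(11, 2, 5)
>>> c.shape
(5, 11, 5)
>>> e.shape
(5, 3)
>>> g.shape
(11, 2, 5)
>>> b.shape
(2, 5, 3)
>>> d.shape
(2, 5)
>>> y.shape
(5, 5)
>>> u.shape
(11,)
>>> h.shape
(5, 11, 2)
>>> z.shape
(5, 2)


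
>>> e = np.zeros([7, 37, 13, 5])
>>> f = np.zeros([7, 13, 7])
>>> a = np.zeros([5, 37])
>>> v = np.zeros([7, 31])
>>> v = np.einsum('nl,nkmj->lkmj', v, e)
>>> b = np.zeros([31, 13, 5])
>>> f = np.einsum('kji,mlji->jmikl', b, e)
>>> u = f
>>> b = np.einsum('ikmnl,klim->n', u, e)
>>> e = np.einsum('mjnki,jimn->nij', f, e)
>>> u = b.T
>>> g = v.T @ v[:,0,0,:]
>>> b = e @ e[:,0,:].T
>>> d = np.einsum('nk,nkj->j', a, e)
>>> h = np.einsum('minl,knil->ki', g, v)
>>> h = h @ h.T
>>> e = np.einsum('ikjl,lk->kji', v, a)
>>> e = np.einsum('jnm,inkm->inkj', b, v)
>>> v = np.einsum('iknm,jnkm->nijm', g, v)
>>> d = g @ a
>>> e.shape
(31, 37, 13, 5)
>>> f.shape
(13, 7, 5, 31, 37)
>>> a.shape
(5, 37)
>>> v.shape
(37, 5, 31, 5)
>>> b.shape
(5, 37, 5)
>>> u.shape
(31,)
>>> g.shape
(5, 13, 37, 5)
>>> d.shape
(5, 13, 37, 37)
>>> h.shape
(31, 31)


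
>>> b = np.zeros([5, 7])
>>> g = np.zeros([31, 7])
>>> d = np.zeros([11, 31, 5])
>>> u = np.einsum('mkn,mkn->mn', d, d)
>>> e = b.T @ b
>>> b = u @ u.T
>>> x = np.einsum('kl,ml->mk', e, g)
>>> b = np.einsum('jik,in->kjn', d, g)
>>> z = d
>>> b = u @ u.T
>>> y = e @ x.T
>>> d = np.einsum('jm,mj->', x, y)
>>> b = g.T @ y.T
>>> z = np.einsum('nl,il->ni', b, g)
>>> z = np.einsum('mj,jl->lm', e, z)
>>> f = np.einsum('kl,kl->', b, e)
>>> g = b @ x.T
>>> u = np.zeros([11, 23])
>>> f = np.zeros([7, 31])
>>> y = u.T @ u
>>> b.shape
(7, 7)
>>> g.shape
(7, 31)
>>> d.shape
()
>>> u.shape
(11, 23)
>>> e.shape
(7, 7)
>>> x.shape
(31, 7)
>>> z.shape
(31, 7)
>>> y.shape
(23, 23)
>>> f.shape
(7, 31)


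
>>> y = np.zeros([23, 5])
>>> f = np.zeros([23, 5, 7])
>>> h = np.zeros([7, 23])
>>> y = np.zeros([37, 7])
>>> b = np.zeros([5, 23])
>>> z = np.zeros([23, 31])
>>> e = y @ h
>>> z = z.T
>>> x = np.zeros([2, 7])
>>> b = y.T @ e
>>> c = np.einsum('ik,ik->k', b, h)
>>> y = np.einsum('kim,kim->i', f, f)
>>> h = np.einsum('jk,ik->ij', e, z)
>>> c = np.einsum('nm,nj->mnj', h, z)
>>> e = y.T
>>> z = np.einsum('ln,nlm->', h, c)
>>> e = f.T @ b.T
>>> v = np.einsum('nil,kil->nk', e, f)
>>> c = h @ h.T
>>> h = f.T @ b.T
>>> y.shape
(5,)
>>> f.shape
(23, 5, 7)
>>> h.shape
(7, 5, 7)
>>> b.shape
(7, 23)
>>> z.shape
()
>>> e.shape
(7, 5, 7)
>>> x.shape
(2, 7)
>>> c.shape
(31, 31)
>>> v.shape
(7, 23)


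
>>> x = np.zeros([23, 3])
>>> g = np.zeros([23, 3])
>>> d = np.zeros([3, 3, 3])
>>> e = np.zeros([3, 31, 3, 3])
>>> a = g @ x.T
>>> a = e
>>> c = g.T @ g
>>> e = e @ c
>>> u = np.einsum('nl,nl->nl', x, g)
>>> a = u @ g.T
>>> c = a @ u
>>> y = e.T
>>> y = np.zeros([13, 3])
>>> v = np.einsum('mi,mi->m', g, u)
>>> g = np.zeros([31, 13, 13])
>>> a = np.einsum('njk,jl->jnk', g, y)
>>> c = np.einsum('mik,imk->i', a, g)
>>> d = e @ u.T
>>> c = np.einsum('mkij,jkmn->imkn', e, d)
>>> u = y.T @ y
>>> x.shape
(23, 3)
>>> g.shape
(31, 13, 13)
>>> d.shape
(3, 31, 3, 23)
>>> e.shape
(3, 31, 3, 3)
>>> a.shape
(13, 31, 13)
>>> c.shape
(3, 3, 31, 23)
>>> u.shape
(3, 3)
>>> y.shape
(13, 3)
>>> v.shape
(23,)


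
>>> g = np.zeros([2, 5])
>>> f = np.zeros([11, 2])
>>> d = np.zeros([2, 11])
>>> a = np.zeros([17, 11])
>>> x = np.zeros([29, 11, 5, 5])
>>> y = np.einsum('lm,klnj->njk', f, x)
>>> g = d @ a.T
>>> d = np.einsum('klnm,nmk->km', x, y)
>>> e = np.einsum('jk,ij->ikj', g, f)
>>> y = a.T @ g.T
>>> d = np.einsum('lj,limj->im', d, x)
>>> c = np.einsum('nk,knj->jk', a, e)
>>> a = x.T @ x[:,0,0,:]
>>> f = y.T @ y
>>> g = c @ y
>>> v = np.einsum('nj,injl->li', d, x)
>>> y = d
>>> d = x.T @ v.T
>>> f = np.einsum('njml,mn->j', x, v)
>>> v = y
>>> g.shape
(2, 2)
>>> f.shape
(11,)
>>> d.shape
(5, 5, 11, 5)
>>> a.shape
(5, 5, 11, 5)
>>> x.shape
(29, 11, 5, 5)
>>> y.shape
(11, 5)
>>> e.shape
(11, 17, 2)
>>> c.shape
(2, 11)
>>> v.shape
(11, 5)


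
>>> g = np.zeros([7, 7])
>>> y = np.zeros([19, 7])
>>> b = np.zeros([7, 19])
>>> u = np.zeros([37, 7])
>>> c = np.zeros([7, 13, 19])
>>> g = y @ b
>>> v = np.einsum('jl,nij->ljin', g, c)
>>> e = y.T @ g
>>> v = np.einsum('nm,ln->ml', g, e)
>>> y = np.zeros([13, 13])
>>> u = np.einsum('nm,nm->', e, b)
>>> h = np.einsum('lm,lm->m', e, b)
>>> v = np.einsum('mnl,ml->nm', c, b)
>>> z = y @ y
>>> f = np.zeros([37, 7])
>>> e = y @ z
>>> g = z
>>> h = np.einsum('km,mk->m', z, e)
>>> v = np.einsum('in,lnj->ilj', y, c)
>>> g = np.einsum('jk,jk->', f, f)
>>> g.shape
()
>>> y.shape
(13, 13)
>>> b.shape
(7, 19)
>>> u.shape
()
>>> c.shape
(7, 13, 19)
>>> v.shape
(13, 7, 19)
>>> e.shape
(13, 13)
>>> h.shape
(13,)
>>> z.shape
(13, 13)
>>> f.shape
(37, 7)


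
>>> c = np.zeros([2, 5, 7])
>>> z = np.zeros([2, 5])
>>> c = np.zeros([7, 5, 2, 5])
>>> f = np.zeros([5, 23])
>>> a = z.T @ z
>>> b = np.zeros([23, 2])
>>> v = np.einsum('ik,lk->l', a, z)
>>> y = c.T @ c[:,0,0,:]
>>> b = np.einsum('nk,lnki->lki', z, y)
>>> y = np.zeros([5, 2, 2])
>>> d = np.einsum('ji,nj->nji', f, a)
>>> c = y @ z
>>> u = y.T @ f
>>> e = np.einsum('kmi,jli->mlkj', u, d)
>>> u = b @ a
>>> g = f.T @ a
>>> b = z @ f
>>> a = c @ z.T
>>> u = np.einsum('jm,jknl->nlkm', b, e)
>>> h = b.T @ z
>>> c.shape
(5, 2, 5)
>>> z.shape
(2, 5)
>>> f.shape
(5, 23)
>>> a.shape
(5, 2, 2)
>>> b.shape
(2, 23)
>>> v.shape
(2,)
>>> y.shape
(5, 2, 2)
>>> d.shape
(5, 5, 23)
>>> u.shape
(2, 5, 5, 23)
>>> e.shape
(2, 5, 2, 5)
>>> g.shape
(23, 5)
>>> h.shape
(23, 5)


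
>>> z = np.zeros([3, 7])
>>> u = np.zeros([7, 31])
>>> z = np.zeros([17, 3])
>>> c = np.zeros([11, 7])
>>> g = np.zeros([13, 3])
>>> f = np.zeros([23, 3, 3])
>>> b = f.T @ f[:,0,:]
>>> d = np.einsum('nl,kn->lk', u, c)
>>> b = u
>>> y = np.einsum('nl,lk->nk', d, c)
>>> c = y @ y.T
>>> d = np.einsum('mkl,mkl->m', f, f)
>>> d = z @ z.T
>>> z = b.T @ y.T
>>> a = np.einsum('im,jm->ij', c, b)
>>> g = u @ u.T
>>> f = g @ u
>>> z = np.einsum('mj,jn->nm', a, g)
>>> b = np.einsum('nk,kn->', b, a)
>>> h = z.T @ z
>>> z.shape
(7, 31)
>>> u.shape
(7, 31)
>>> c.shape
(31, 31)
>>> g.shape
(7, 7)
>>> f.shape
(7, 31)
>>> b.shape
()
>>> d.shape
(17, 17)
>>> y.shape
(31, 7)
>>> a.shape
(31, 7)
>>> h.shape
(31, 31)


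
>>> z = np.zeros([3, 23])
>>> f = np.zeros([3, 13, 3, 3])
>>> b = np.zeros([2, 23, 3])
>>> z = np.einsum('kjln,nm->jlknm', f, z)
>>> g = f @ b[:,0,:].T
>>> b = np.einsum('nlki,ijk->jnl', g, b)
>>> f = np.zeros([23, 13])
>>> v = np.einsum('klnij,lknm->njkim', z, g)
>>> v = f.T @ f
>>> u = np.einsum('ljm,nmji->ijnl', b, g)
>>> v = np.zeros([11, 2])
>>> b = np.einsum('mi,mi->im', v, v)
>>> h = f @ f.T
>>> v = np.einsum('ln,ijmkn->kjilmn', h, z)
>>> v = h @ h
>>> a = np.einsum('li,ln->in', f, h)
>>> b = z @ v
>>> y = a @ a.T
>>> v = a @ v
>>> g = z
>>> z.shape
(13, 3, 3, 3, 23)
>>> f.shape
(23, 13)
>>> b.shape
(13, 3, 3, 3, 23)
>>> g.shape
(13, 3, 3, 3, 23)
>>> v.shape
(13, 23)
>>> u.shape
(2, 3, 3, 23)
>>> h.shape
(23, 23)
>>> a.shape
(13, 23)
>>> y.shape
(13, 13)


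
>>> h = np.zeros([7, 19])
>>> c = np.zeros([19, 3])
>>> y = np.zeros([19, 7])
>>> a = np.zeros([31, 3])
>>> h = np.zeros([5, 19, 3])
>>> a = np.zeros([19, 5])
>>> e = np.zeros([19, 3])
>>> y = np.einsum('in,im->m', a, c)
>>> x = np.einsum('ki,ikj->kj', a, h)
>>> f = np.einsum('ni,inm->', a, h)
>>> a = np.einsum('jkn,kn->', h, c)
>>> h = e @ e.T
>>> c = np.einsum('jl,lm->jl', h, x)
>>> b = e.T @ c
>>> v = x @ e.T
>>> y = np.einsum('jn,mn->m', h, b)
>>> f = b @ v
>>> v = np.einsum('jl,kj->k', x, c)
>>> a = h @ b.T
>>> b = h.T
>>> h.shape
(19, 19)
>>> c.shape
(19, 19)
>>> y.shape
(3,)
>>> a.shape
(19, 3)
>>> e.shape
(19, 3)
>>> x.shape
(19, 3)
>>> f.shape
(3, 19)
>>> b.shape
(19, 19)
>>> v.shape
(19,)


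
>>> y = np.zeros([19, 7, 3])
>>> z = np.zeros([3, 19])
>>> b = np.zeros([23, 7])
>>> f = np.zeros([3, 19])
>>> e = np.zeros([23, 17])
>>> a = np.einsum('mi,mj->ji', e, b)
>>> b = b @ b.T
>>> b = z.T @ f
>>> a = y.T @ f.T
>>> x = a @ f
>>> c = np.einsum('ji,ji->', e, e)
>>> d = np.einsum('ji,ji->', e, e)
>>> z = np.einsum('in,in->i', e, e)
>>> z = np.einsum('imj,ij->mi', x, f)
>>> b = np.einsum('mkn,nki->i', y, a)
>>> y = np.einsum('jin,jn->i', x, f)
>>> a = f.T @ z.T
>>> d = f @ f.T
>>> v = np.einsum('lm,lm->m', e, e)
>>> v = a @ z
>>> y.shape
(7,)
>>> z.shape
(7, 3)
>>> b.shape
(3,)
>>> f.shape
(3, 19)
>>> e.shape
(23, 17)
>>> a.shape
(19, 7)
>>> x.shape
(3, 7, 19)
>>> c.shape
()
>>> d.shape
(3, 3)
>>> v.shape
(19, 3)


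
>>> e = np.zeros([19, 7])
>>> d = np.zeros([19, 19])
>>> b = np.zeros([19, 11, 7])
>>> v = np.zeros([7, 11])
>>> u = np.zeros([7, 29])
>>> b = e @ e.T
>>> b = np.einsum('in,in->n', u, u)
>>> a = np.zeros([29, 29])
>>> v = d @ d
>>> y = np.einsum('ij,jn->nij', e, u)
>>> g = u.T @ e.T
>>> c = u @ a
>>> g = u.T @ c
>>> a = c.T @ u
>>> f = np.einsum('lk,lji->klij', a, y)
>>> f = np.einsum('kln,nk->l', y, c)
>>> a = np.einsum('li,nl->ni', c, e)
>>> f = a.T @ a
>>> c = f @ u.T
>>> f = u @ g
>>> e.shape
(19, 7)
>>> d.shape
(19, 19)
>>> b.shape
(29,)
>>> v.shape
(19, 19)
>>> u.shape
(7, 29)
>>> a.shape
(19, 29)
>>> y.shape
(29, 19, 7)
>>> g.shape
(29, 29)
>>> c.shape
(29, 7)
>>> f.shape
(7, 29)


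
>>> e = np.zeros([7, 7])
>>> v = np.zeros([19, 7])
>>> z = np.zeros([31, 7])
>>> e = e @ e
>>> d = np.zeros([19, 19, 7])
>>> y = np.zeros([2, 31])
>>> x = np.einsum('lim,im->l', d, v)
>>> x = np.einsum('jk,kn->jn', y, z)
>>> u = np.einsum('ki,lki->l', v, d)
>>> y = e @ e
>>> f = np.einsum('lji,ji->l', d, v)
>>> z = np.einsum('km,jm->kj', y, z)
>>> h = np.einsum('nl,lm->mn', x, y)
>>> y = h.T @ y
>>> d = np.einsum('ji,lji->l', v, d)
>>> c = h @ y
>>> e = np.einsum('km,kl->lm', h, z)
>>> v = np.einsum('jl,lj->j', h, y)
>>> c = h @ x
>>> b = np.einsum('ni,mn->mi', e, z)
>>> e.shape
(31, 2)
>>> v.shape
(7,)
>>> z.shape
(7, 31)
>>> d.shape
(19,)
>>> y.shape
(2, 7)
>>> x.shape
(2, 7)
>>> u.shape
(19,)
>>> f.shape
(19,)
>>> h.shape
(7, 2)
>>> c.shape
(7, 7)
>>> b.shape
(7, 2)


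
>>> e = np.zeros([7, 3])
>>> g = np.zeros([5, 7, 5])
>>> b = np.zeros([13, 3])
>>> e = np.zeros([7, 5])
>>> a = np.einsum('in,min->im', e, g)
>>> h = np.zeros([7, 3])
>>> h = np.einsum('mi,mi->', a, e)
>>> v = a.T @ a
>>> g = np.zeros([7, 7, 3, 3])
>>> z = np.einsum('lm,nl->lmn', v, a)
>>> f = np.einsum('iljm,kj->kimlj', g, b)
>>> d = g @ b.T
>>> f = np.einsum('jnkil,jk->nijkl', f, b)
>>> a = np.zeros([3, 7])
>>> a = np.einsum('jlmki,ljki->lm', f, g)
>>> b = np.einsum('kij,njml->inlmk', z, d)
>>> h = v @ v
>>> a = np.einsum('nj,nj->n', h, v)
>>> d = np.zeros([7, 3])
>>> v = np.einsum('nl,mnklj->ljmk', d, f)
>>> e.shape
(7, 5)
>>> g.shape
(7, 7, 3, 3)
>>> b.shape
(5, 7, 13, 3, 5)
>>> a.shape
(5,)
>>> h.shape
(5, 5)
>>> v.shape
(3, 3, 7, 13)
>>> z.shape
(5, 5, 7)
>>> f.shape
(7, 7, 13, 3, 3)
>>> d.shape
(7, 3)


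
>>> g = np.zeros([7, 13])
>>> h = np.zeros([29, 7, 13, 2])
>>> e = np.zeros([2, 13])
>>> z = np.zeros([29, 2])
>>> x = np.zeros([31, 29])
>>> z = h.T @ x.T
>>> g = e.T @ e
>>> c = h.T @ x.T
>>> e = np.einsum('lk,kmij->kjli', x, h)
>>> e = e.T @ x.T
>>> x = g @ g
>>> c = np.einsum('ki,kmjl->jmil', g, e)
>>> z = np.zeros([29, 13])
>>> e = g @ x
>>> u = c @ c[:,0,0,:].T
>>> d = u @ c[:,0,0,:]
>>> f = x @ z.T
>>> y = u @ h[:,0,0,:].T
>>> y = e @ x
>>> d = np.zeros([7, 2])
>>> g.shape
(13, 13)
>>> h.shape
(29, 7, 13, 2)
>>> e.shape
(13, 13)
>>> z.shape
(29, 13)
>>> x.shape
(13, 13)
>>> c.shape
(2, 31, 13, 31)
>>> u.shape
(2, 31, 13, 2)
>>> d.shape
(7, 2)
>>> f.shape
(13, 29)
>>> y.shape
(13, 13)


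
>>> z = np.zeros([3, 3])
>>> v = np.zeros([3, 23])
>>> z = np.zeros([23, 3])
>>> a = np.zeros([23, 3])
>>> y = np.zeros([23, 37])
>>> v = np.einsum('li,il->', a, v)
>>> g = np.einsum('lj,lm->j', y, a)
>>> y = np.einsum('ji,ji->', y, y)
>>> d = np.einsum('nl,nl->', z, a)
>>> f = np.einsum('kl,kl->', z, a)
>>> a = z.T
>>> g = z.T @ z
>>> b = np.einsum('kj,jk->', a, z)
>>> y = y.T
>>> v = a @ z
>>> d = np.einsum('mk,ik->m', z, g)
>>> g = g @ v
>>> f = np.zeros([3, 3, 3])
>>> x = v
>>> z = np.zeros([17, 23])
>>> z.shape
(17, 23)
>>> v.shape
(3, 3)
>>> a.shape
(3, 23)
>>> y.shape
()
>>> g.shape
(3, 3)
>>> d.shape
(23,)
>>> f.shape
(3, 3, 3)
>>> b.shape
()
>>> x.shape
(3, 3)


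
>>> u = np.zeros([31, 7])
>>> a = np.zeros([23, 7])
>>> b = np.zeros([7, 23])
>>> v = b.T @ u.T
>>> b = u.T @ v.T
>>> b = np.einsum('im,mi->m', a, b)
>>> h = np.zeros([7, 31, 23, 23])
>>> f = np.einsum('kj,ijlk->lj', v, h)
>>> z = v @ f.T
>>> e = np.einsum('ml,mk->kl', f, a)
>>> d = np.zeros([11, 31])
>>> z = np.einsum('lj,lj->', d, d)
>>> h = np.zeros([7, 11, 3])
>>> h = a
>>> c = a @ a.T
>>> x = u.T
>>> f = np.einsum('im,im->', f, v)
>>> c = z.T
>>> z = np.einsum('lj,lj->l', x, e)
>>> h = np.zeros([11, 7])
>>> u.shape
(31, 7)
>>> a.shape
(23, 7)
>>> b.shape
(7,)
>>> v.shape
(23, 31)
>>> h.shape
(11, 7)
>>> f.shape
()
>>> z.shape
(7,)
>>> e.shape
(7, 31)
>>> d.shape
(11, 31)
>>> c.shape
()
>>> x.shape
(7, 31)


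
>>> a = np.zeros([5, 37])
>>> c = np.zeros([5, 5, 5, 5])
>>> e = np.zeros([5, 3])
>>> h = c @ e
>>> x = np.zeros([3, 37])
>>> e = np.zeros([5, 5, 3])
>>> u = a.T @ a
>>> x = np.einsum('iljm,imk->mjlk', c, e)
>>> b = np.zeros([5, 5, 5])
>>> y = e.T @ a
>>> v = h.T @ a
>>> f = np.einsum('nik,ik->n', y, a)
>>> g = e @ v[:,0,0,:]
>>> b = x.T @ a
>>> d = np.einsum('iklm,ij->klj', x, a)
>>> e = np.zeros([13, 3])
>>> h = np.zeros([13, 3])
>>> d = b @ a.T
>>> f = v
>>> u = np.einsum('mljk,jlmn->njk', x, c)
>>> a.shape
(5, 37)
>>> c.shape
(5, 5, 5, 5)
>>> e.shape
(13, 3)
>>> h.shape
(13, 3)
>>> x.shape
(5, 5, 5, 3)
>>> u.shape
(5, 5, 3)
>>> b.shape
(3, 5, 5, 37)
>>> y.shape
(3, 5, 37)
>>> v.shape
(3, 5, 5, 37)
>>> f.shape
(3, 5, 5, 37)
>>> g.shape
(5, 5, 37)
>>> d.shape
(3, 5, 5, 5)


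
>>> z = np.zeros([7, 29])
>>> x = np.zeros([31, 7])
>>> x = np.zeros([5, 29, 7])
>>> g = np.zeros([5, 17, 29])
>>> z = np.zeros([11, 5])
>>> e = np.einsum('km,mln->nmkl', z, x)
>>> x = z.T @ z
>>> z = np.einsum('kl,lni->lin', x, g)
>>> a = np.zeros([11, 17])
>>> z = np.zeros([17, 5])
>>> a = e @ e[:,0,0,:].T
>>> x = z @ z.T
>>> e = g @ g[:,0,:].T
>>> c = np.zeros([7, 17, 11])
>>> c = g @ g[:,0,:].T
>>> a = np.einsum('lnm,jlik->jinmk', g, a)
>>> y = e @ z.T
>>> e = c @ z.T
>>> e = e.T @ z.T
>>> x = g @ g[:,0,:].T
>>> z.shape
(17, 5)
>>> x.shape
(5, 17, 5)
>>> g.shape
(5, 17, 29)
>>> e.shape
(17, 17, 17)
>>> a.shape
(7, 11, 17, 29, 7)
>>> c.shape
(5, 17, 5)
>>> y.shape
(5, 17, 17)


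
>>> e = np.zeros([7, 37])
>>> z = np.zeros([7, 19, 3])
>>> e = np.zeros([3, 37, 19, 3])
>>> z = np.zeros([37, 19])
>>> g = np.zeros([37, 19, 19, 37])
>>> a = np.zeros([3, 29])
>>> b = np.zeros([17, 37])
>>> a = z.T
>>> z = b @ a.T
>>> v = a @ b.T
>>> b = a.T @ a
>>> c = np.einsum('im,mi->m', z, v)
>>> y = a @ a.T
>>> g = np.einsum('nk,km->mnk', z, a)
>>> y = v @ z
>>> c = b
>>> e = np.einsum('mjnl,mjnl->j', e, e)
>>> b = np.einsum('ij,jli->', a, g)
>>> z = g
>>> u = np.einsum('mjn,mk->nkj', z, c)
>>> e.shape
(37,)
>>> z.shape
(37, 17, 19)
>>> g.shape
(37, 17, 19)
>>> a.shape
(19, 37)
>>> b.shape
()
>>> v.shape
(19, 17)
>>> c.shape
(37, 37)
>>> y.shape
(19, 19)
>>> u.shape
(19, 37, 17)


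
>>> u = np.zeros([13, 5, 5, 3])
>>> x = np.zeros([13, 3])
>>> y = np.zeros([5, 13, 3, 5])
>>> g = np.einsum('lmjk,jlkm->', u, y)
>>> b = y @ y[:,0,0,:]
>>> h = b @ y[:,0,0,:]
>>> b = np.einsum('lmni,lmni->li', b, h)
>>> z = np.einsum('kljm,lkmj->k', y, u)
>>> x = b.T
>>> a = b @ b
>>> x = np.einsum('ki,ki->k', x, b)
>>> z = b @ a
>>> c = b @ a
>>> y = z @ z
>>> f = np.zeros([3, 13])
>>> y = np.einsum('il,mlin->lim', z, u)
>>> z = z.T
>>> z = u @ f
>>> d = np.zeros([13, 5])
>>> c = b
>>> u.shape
(13, 5, 5, 3)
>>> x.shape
(5,)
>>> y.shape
(5, 5, 13)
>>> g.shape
()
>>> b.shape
(5, 5)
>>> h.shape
(5, 13, 3, 5)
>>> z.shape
(13, 5, 5, 13)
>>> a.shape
(5, 5)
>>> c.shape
(5, 5)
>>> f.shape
(3, 13)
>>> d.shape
(13, 5)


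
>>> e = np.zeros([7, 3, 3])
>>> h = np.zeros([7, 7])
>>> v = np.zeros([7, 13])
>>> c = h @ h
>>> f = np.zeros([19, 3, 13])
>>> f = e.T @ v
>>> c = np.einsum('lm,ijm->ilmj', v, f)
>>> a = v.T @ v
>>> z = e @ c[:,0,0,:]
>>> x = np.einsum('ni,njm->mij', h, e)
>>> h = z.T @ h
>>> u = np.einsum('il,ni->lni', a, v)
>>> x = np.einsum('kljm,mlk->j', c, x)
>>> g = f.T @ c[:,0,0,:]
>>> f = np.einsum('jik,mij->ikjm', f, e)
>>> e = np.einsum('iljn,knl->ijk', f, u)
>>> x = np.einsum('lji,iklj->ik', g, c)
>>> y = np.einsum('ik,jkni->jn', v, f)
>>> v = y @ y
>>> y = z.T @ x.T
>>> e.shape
(3, 3, 13)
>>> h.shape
(3, 3, 7)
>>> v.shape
(3, 3)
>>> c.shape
(3, 7, 13, 3)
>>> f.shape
(3, 13, 3, 7)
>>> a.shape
(13, 13)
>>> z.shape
(7, 3, 3)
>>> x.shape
(3, 7)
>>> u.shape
(13, 7, 13)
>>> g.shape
(13, 3, 3)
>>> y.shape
(3, 3, 3)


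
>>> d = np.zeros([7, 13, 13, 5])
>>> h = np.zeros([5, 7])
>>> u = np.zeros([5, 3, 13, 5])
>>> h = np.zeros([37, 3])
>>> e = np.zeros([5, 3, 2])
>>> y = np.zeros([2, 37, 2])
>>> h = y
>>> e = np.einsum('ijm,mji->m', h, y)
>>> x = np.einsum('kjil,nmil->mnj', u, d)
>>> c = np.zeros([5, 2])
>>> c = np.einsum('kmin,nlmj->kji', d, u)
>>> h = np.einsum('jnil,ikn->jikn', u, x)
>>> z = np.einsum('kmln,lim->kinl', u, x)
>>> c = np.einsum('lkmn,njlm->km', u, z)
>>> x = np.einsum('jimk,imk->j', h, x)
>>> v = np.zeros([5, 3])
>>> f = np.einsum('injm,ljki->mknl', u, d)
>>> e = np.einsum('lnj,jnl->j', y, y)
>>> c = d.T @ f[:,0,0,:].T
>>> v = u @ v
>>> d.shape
(7, 13, 13, 5)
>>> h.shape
(5, 13, 7, 3)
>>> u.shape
(5, 3, 13, 5)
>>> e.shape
(2,)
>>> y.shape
(2, 37, 2)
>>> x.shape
(5,)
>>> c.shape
(5, 13, 13, 5)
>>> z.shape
(5, 7, 5, 13)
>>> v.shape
(5, 3, 13, 3)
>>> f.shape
(5, 13, 3, 7)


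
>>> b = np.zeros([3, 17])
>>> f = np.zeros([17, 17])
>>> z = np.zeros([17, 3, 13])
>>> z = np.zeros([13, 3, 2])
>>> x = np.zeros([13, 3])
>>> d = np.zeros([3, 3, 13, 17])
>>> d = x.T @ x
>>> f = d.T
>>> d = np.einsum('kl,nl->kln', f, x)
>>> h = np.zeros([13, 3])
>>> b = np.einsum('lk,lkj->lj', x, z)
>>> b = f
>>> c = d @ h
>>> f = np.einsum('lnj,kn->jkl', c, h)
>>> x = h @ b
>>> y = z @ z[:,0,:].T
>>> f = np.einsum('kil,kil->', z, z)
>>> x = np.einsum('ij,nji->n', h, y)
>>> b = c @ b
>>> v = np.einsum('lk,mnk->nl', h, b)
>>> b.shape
(3, 3, 3)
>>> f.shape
()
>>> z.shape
(13, 3, 2)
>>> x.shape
(13,)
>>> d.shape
(3, 3, 13)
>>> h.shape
(13, 3)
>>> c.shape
(3, 3, 3)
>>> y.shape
(13, 3, 13)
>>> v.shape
(3, 13)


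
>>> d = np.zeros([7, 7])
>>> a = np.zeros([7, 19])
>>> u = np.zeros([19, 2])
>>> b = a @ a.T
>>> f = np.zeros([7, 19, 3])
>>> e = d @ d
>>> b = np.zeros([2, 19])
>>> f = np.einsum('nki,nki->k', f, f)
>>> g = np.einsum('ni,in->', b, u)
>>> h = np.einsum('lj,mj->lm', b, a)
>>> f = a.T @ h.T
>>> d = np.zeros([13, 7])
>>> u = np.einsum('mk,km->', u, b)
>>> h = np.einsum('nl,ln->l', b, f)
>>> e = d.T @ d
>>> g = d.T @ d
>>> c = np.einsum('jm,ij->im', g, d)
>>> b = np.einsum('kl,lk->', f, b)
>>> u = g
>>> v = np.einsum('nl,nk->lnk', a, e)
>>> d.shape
(13, 7)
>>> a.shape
(7, 19)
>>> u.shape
(7, 7)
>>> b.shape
()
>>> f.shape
(19, 2)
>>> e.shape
(7, 7)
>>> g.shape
(7, 7)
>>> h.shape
(19,)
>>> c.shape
(13, 7)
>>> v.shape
(19, 7, 7)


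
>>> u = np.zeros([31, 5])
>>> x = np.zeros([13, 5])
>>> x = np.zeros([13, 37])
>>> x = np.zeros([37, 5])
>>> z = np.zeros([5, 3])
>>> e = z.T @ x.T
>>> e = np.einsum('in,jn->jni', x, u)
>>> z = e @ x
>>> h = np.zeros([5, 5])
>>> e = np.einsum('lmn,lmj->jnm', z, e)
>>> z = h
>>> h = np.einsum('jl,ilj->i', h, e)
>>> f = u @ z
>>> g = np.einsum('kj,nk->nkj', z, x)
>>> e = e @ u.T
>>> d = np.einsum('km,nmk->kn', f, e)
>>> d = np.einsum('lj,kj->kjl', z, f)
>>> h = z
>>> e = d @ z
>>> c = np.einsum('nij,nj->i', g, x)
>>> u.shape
(31, 5)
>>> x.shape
(37, 5)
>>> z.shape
(5, 5)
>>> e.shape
(31, 5, 5)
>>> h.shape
(5, 5)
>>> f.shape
(31, 5)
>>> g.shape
(37, 5, 5)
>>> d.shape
(31, 5, 5)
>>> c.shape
(5,)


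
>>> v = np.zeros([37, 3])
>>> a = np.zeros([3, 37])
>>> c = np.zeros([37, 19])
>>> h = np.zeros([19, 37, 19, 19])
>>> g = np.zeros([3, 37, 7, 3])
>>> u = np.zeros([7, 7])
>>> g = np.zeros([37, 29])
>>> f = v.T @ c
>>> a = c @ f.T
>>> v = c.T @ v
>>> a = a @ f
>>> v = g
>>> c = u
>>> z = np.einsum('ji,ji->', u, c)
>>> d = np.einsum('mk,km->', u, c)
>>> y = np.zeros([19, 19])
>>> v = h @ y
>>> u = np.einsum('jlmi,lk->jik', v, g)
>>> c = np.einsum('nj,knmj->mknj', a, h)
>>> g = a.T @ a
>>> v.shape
(19, 37, 19, 19)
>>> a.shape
(37, 19)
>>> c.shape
(19, 19, 37, 19)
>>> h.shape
(19, 37, 19, 19)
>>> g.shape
(19, 19)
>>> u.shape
(19, 19, 29)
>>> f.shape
(3, 19)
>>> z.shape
()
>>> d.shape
()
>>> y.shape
(19, 19)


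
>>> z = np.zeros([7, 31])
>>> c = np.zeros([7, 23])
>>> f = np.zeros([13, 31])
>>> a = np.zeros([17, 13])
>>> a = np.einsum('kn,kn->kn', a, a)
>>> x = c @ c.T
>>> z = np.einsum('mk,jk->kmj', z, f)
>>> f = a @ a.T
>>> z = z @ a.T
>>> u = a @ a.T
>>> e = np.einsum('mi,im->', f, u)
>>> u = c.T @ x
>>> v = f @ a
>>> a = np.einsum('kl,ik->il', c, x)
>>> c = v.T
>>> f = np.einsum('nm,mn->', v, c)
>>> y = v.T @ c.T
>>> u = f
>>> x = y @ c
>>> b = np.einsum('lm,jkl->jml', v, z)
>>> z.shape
(31, 7, 17)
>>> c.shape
(13, 17)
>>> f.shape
()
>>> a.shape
(7, 23)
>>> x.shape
(13, 17)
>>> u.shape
()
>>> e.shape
()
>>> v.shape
(17, 13)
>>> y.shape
(13, 13)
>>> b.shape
(31, 13, 17)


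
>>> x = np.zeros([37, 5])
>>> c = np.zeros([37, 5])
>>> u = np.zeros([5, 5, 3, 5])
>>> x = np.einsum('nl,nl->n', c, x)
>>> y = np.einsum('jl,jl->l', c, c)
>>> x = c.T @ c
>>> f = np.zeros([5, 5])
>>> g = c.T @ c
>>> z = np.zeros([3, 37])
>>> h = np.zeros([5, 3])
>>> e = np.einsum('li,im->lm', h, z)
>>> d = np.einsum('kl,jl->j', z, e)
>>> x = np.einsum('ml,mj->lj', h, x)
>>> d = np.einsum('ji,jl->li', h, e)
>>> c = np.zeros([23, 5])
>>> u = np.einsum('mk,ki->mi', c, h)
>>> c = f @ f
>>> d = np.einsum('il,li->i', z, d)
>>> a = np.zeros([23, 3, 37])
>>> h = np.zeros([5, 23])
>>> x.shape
(3, 5)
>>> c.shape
(5, 5)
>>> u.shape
(23, 3)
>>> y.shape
(5,)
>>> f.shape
(5, 5)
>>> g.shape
(5, 5)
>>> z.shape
(3, 37)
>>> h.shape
(5, 23)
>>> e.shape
(5, 37)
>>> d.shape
(3,)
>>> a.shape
(23, 3, 37)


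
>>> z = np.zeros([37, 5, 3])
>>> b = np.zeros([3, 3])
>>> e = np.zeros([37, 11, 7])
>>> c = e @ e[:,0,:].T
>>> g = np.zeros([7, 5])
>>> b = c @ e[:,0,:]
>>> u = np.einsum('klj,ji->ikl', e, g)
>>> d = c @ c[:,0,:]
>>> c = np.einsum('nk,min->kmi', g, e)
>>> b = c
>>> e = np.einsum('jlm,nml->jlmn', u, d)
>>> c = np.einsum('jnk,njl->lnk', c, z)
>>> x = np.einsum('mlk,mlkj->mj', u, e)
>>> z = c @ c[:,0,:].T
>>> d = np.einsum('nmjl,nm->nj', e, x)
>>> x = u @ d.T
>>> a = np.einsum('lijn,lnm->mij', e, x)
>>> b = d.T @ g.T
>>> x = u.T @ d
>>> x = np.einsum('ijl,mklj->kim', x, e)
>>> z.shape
(3, 37, 3)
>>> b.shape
(11, 7)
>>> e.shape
(5, 37, 11, 37)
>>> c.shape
(3, 37, 11)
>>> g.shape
(7, 5)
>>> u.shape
(5, 37, 11)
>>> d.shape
(5, 11)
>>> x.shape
(37, 11, 5)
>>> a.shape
(5, 37, 11)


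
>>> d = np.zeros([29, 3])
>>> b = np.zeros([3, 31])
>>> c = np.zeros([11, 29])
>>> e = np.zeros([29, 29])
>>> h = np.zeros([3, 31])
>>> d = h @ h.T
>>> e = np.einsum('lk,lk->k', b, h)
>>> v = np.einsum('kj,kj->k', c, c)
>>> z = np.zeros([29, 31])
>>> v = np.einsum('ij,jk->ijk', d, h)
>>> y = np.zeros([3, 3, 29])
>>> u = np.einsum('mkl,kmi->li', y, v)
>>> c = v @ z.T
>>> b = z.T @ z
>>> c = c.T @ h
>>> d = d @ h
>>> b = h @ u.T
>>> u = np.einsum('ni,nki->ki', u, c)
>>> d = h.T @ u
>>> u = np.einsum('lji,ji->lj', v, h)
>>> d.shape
(31, 31)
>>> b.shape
(3, 29)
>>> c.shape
(29, 3, 31)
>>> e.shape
(31,)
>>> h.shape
(3, 31)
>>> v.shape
(3, 3, 31)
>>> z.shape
(29, 31)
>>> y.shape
(3, 3, 29)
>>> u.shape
(3, 3)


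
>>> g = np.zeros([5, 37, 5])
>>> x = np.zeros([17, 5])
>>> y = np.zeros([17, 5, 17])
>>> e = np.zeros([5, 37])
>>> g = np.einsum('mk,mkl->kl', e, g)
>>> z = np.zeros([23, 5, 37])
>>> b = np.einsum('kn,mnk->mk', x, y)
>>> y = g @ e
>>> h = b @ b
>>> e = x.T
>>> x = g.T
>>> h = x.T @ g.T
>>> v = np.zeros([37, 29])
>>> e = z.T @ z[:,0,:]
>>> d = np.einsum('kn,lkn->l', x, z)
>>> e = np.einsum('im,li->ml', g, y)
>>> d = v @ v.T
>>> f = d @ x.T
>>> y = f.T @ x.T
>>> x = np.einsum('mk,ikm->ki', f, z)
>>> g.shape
(37, 5)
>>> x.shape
(5, 23)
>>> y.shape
(5, 5)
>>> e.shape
(5, 37)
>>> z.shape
(23, 5, 37)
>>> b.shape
(17, 17)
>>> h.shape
(37, 37)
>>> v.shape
(37, 29)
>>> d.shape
(37, 37)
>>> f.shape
(37, 5)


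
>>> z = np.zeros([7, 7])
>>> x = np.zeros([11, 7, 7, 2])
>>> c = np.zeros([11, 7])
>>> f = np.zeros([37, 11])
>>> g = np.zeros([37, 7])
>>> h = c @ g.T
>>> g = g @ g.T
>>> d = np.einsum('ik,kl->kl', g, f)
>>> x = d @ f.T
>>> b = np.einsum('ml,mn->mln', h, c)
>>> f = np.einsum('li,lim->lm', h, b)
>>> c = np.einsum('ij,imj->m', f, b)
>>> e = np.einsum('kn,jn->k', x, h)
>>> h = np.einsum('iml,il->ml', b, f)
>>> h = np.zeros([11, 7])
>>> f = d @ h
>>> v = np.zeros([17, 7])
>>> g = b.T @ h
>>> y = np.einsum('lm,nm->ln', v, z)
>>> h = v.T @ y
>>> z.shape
(7, 7)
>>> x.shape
(37, 37)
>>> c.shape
(37,)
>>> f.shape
(37, 7)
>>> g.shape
(7, 37, 7)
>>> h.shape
(7, 7)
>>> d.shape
(37, 11)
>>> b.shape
(11, 37, 7)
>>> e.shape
(37,)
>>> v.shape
(17, 7)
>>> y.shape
(17, 7)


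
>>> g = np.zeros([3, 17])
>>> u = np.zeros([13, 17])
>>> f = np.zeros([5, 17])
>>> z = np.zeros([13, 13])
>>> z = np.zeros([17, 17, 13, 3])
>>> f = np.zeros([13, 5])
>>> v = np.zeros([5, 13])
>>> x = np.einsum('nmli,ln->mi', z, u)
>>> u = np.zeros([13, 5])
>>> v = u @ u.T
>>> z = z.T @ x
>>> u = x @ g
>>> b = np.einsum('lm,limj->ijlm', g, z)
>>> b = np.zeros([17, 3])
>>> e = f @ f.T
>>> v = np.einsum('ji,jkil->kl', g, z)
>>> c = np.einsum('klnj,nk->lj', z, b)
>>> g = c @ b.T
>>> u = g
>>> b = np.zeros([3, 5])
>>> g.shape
(13, 17)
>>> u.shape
(13, 17)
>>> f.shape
(13, 5)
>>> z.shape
(3, 13, 17, 3)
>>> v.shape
(13, 3)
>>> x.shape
(17, 3)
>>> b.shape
(3, 5)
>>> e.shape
(13, 13)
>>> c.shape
(13, 3)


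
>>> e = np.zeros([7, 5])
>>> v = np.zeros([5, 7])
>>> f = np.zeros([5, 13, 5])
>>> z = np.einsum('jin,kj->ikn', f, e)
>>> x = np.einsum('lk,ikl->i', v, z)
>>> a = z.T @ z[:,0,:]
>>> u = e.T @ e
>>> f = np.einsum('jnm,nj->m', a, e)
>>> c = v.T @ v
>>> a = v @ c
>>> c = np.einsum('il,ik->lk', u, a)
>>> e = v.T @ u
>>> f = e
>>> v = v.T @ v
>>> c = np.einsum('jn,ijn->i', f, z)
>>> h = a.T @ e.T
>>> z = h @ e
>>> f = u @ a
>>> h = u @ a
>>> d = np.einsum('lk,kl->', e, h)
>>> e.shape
(7, 5)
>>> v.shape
(7, 7)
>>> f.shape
(5, 7)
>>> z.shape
(7, 5)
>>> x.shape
(13,)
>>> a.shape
(5, 7)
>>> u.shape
(5, 5)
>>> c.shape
(13,)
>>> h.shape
(5, 7)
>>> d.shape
()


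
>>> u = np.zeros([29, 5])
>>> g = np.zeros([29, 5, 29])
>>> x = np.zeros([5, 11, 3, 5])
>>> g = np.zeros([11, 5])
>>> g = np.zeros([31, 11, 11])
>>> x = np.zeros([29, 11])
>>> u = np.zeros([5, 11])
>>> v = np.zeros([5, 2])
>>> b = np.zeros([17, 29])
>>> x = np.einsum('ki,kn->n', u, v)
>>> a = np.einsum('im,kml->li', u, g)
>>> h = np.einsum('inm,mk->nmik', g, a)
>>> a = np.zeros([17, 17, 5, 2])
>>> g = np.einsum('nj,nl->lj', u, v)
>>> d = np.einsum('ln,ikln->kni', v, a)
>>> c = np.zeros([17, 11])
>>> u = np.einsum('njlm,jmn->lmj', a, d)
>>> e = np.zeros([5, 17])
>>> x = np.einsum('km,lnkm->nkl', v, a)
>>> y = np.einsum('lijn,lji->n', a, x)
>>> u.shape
(5, 2, 17)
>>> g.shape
(2, 11)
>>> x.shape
(17, 5, 17)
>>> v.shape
(5, 2)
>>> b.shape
(17, 29)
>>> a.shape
(17, 17, 5, 2)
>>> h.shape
(11, 11, 31, 5)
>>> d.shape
(17, 2, 17)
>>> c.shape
(17, 11)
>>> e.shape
(5, 17)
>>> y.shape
(2,)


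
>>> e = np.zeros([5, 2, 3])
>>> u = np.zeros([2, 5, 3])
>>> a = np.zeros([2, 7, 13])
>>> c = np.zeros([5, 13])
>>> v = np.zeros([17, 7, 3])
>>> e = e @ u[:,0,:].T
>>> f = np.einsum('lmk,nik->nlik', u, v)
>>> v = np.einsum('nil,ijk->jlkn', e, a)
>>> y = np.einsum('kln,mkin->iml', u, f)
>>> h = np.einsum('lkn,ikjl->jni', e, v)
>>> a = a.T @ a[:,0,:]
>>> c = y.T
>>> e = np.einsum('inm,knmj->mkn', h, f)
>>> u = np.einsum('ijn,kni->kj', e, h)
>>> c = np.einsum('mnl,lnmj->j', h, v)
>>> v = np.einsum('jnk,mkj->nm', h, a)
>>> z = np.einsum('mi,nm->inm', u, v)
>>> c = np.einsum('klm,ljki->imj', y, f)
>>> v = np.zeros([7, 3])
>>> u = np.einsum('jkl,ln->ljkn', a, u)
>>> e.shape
(7, 17, 2)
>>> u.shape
(13, 13, 7, 17)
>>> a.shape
(13, 7, 13)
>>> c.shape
(3, 5, 2)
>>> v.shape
(7, 3)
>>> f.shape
(17, 2, 7, 3)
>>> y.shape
(7, 17, 5)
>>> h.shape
(13, 2, 7)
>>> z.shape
(17, 2, 13)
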